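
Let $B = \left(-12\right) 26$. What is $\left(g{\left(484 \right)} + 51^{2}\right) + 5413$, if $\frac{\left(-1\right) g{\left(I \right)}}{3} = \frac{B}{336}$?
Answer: $\frac{112235}{14} \approx 8016.8$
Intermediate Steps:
$B = -312$
$g{\left(I \right)} = \frac{39}{14}$ ($g{\left(I \right)} = - 3 \left(- \frac{312}{336}\right) = - 3 \left(\left(-312\right) \frac{1}{336}\right) = \left(-3\right) \left(- \frac{13}{14}\right) = \frac{39}{14}$)
$\left(g{\left(484 \right)} + 51^{2}\right) + 5413 = \left(\frac{39}{14} + 51^{2}\right) + 5413 = \left(\frac{39}{14} + 2601\right) + 5413 = \frac{36453}{14} + 5413 = \frac{112235}{14}$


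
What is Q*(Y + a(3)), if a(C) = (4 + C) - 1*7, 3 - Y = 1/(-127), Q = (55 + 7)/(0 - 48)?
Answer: -5921/1524 ≈ -3.8852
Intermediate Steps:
Q = -31/24 (Q = 62/(-48) = 62*(-1/48) = -31/24 ≈ -1.2917)
Y = 382/127 (Y = 3 - 1/(-127) = 3 - 1*(-1/127) = 3 + 1/127 = 382/127 ≈ 3.0079)
a(C) = -3 + C (a(C) = (4 + C) - 7 = -3 + C)
Q*(Y + a(3)) = -31*(382/127 + (-3 + 3))/24 = -31*(382/127 + 0)/24 = -31/24*382/127 = -5921/1524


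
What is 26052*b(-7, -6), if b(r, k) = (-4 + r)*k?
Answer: 1719432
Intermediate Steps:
b(r, k) = k*(-4 + r)
26052*b(-7, -6) = 26052*(-6*(-4 - 7)) = 26052*(-6*(-11)) = 26052*66 = 1719432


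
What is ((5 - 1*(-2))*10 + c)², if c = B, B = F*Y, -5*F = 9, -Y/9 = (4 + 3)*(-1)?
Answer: 47089/25 ≈ 1883.6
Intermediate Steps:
Y = 63 (Y = -9*(4 + 3)*(-1) = -63*(-1) = -9*(-7) = 63)
F = -9/5 (F = -⅕*9 = -9/5 ≈ -1.8000)
B = -567/5 (B = -9/5*63 = -567/5 ≈ -113.40)
c = -567/5 ≈ -113.40
((5 - 1*(-2))*10 + c)² = ((5 - 1*(-2))*10 - 567/5)² = ((5 + 2)*10 - 567/5)² = (7*10 - 567/5)² = (70 - 567/5)² = (-217/5)² = 47089/25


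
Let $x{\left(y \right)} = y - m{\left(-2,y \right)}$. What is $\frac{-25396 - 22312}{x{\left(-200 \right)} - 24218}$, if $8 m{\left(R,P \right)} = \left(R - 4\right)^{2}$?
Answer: $\frac{95416}{48845} \approx 1.9534$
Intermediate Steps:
$m{\left(R,P \right)} = \frac{\left(-4 + R\right)^{2}}{8}$ ($m{\left(R,P \right)} = \frac{\left(R - 4\right)^{2}}{8} = \frac{\left(-4 + R\right)^{2}}{8}$)
$x{\left(y \right)} = - \frac{9}{2} + y$ ($x{\left(y \right)} = y - \frac{\left(-4 - 2\right)^{2}}{8} = y - \frac{\left(-6\right)^{2}}{8} = y - \frac{1}{8} \cdot 36 = y - \frac{9}{2} = - \frac{9}{2} + y$)
$\frac{-25396 - 22312}{x{\left(-200 \right)} - 24218} = \frac{-25396 - 22312}{\left(- \frac{9}{2} - 200\right) - 24218} = - \frac{47708}{- \frac{409}{2} - 24218} = - \frac{47708}{- \frac{48845}{2}} = \left(-47708\right) \left(- \frac{2}{48845}\right) = \frac{95416}{48845}$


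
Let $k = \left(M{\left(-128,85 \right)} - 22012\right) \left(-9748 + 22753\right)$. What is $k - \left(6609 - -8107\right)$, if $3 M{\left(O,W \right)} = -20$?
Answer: $-286367476$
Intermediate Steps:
$M{\left(O,W \right)} = - \frac{20}{3}$ ($M{\left(O,W \right)} = \frac{1}{3} \left(-20\right) = - \frac{20}{3}$)
$k = -286352760$ ($k = \left(- \frac{20}{3} - 22012\right) \left(-9748 + 22753\right) = \left(- \frac{66056}{3}\right) 13005 = -286352760$)
$k - \left(6609 - -8107\right) = -286352760 - \left(6609 - -8107\right) = -286352760 - \left(6609 + 8107\right) = -286352760 - 14716 = -286367476$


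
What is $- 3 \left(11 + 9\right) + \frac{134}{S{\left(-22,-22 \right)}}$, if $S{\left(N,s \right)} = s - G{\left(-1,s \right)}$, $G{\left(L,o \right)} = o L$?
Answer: $- \frac{1387}{22} \approx -63.045$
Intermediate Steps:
$G{\left(L,o \right)} = L o$
$S{\left(N,s \right)} = 2 s$ ($S{\left(N,s \right)} = s - - s = s + s = 2 s$)
$- 3 \left(11 + 9\right) + \frac{134}{S{\left(-22,-22 \right)}} = - 3 \left(11 + 9\right) + \frac{134}{2 \left(-22\right)} = \left(-3\right) 20 + \frac{134}{-44} = -60 + 134 \left(- \frac{1}{44}\right) = -60 - \frac{67}{22} = - \frac{1387}{22}$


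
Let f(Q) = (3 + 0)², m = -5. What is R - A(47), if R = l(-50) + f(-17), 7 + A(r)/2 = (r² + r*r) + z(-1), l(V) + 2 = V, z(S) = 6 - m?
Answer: -8887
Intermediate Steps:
z(S) = 11 (z(S) = 6 - 1*(-5) = 6 + 5 = 11)
f(Q) = 9 (f(Q) = 3² = 9)
l(V) = -2 + V
A(r) = 8 + 4*r² (A(r) = -14 + 2*((r² + r*r) + 11) = -14 + 2*((r² + r²) + 11) = -14 + 2*(2*r² + 11) = -14 + 2*(11 + 2*r²) = -14 + (22 + 4*r²) = 8 + 4*r²)
R = -43 (R = (-2 - 50) + 9 = -52 + 9 = -43)
R - A(47) = -43 - (8 + 4*47²) = -43 - (8 + 4*2209) = -43 - (8 + 8836) = -43 - 1*8844 = -43 - 8844 = -8887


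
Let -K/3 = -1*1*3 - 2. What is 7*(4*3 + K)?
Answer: 189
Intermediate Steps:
K = 15 (K = -3*(-1*1*3 - 2) = -3*(-1*3 - 2) = -3*(-3 - 2) = -3*(-5) = 15)
7*(4*3 + K) = 7*(4*3 + 15) = 7*(12 + 15) = 7*27 = 189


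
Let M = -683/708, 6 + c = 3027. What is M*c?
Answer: -687781/236 ≈ -2914.3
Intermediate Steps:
c = 3021 (c = -6 + 3027 = 3021)
M = -683/708 (M = -683*1/708 = -683/708 ≈ -0.96469)
M*c = -683/708*3021 = -687781/236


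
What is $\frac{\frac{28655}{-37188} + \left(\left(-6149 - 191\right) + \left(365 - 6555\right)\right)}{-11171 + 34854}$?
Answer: $- \frac{465994295}{880723404} \approx -0.5291$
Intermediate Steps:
$\frac{\frac{28655}{-37188} + \left(\left(-6149 - 191\right) + \left(365 - 6555\right)\right)}{-11171 + 34854} = \frac{28655 \left(- \frac{1}{37188}\right) + \left(-6340 + \left(365 - 6555\right)\right)}{23683} = \left(- \frac{28655}{37188} - 12530\right) \frac{1}{23683} = \left(- \frac{465994295}{37188}\right) \frac{1}{23683} = - \frac{465994295}{880723404}$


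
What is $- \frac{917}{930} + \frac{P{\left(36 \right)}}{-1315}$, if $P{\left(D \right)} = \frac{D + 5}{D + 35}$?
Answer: $- \frac{17130767}{17365890} \approx -0.98646$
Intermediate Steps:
$P{\left(D \right)} = \frac{5 + D}{35 + D}$
$- \frac{917}{930} + \frac{P{\left(36 \right)}}{-1315} = - \frac{917}{930} + \frac{\frac{1}{35 + 36} \left(5 + 36\right)}{-1315} = \left(-917\right) \frac{1}{930} + \frac{1}{71} \cdot 41 \left(- \frac{1}{1315}\right) = - \frac{917}{930} + \frac{1}{71} \cdot 41 \left(- \frac{1}{1315}\right) = - \frac{917}{930} + \frac{41}{71} \left(- \frac{1}{1315}\right) = - \frac{917}{930} - \frac{41}{93365} = - \frac{17130767}{17365890}$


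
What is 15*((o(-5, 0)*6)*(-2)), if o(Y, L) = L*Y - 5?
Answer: 900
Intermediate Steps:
o(Y, L) = -5 + L*Y
15*((o(-5, 0)*6)*(-2)) = 15*(((-5 + 0*(-5))*6)*(-2)) = 15*(((-5 + 0)*6)*(-2)) = 15*(-5*6*(-2)) = 15*(-30*(-2)) = 15*60 = 900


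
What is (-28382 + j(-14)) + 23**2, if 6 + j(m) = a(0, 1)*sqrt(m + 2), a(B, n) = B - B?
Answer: -27859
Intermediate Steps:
a(B, n) = 0
j(m) = -6 (j(m) = -6 + 0*sqrt(m + 2) = -6 + 0*sqrt(2 + m) = -6 + 0 = -6)
(-28382 + j(-14)) + 23**2 = (-28382 - 6) + 23**2 = -28388 + 529 = -27859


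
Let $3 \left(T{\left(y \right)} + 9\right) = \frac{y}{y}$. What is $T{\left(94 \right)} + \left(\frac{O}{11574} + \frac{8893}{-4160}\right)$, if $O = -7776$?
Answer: $- \frac{92092837}{8024640} \approx -11.476$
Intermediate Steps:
$T{\left(y \right)} = - \frac{26}{3}$ ($T{\left(y \right)} = -9 + \frac{y \frac{1}{y}}{3} = -9 + \frac{1}{3} \cdot 1 = -9 + \frac{1}{3} = - \frac{26}{3}$)
$T{\left(94 \right)} + \left(\frac{O}{11574} + \frac{8893}{-4160}\right) = - \frac{26}{3} + \left(- \frac{7776}{11574} + \frac{8893}{-4160}\right) = - \frac{26}{3} + \left(\left(-7776\right) \frac{1}{11574} + 8893 \left(- \frac{1}{4160}\right)\right) = - \frac{26}{3} - \frac{7515319}{2674880} = - \frac{92092837}{8024640}$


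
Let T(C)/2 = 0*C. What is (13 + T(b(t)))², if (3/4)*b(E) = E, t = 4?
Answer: 169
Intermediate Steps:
b(E) = 4*E/3
T(C) = 0 (T(C) = 2*(0*C) = 2*0 = 0)
(13 + T(b(t)))² = (13 + 0)² = 13² = 169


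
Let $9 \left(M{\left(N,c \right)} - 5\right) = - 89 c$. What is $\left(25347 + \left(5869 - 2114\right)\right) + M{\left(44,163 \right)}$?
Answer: $\frac{247456}{9} \approx 27495.0$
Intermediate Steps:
$M{\left(N,c \right)} = 5 - \frac{89 c}{9}$ ($M{\left(N,c \right)} = 5 + \frac{\left(-89\right) c}{9} = 5 - \frac{89 c}{9}$)
$\left(25347 + \left(5869 - 2114\right)\right) + M{\left(44,163 \right)} = \left(25347 + \left(5869 - 2114\right)\right) + \left(5 - \frac{14507}{9}\right) = \left(25347 + 3755\right) + \left(5 - \frac{14507}{9}\right) = 29102 - \frac{14462}{9} = \frac{247456}{9}$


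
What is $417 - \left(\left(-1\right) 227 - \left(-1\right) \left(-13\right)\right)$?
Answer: $657$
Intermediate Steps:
$417 - \left(\left(-1\right) 227 - \left(-1\right) \left(-13\right)\right) = 417 - \left(-227 - 13\right) = 417 - -240 = 417 + 240 = 657$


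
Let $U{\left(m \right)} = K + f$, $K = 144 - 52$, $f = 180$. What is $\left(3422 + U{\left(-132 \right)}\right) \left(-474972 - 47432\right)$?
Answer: $-1929760376$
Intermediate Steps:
$K = 92$ ($K = 144 - 52 = 92$)
$U{\left(m \right)} = 272$ ($U{\left(m \right)} = 92 + 180 = 272$)
$\left(3422 + U{\left(-132 \right)}\right) \left(-474972 - 47432\right) = \left(3422 + 272\right) \left(-474972 - 47432\right) = 3694 \left(-522404\right) = -1929760376$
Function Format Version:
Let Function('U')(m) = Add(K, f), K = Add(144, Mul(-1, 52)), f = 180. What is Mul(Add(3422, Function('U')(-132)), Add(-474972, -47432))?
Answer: -1929760376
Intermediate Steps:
K = 92 (K = Add(144, -52) = 92)
Function('U')(m) = 272 (Function('U')(m) = Add(92, 180) = 272)
Mul(Add(3422, Function('U')(-132)), Add(-474972, -47432)) = Mul(Add(3422, 272), Add(-474972, -47432)) = Mul(3694, -522404) = -1929760376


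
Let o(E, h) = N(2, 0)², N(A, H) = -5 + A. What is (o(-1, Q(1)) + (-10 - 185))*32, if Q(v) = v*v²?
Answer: -5952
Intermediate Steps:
Q(v) = v³
o(E, h) = 9 (o(E, h) = (-5 + 2)² = (-3)² = 9)
(o(-1, Q(1)) + (-10 - 185))*32 = (9 + (-10 - 185))*32 = (9 - 195)*32 = -186*32 = -5952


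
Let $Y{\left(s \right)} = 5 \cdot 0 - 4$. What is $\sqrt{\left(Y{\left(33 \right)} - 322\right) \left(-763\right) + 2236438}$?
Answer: $2 \sqrt{621294} \approx 1576.4$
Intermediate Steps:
$Y{\left(s \right)} = -4$ ($Y{\left(s \right)} = 0 - 4 = -4$)
$\sqrt{\left(Y{\left(33 \right)} - 322\right) \left(-763\right) + 2236438} = \sqrt{\left(-4 - 322\right) \left(-763\right) + 2236438} = \sqrt{\left(-326\right) \left(-763\right) + 2236438} = \sqrt{248738 + 2236438} = \sqrt{2485176} = 2 \sqrt{621294}$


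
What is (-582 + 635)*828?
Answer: 43884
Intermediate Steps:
(-582 + 635)*828 = 53*828 = 43884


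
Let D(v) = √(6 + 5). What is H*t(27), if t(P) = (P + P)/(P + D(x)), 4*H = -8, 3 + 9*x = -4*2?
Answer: -1458/359 + 54*√11/359 ≈ -3.5624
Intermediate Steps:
x = -11/9 (x = -⅓ + (-4*2)/9 = -⅓ + (⅑)*(-8) = -⅓ - 8/9 = -11/9 ≈ -1.2222)
H = -2 (H = (¼)*(-8) = -2)
D(v) = √11
t(P) = 2*P/(P + √11) (t(P) = (P + P)/(P + √11) = (2*P)/(P + √11) = 2*P/(P + √11))
H*t(27) = -4*27/(27 + √11) = -108/(27 + √11)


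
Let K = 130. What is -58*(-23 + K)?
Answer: -6206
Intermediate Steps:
-58*(-23 + K) = -58*(-23 + 130) = -58*107 = -6206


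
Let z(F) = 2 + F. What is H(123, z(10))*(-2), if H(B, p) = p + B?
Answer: -270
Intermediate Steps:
H(B, p) = B + p
H(123, z(10))*(-2) = (123 + (2 + 10))*(-2) = (123 + 12)*(-2) = 135*(-2) = -270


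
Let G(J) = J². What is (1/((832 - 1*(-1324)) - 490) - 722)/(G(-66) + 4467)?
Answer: -1202851/14699118 ≈ -0.081831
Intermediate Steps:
(1/((832 - 1*(-1324)) - 490) - 722)/(G(-66) + 4467) = (1/((832 - 1*(-1324)) - 490) - 722)/((-66)² + 4467) = (1/((832 + 1324) - 490) - 722)/(4356 + 4467) = (1/(2156 - 490) - 722)/8823 = (1/1666 - 722)*(1/8823) = -1202851/1666*1/8823 = -1202851/14699118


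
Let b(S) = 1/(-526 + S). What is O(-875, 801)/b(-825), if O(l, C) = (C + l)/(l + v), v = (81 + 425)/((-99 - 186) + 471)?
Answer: -4648791/40561 ≈ -114.61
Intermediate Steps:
v = 253/93 (v = 506/(-285 + 471) = 506/186 = 506*(1/186) = 253/93 ≈ 2.7204)
O(l, C) = (C + l)/(253/93 + l) (O(l, C) = (C + l)/(l + 253/93) = (C + l)/(253/93 + l))
O(-875, 801)/b(-825) = (93*(801 - 875)/(253 + 93*(-875)))/(1/(-526 - 825)) = (93*(-74)/(253 - 81375))/(1/(-1351)) = (93*(-74)/(-81122))/(-1/1351) = (93*(-1/81122)*(-74))*(-1351) = (3441/40561)*(-1351) = -4648791/40561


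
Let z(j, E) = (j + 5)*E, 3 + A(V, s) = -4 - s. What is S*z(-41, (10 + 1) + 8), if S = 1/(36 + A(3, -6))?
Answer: -684/35 ≈ -19.543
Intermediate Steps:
A(V, s) = -7 - s (A(V, s) = -3 + (-4 - s) = -7 - s)
z(j, E) = E*(5 + j) (z(j, E) = (5 + j)*E = E*(5 + j))
S = 1/35 (S = 1/(36 + (-7 - 1*(-6))) = 1/(36 + (-7 + 6)) = 1/(36 - 1) = 1/35 ≈ 0.028571)
S*z(-41, (10 + 1) + 8) = (((10 + 1) + 8)*(5 - 41))/35 = ((11 + 8)*(-36))/35 = (19*(-36))/35 = (1/35)*(-684) = -684/35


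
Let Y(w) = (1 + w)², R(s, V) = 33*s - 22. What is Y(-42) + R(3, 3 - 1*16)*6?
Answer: 2143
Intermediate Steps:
R(s, V) = -22 + 33*s
Y(-42) + R(3, 3 - 1*16)*6 = (1 - 42)² + (-22 + 33*3)*6 = (-41)² + (-22 + 99)*6 = 1681 + 77*6 = 1681 + 462 = 2143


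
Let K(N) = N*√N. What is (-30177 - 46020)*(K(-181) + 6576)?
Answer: -501071472 + 13791657*I*√181 ≈ -5.0107e+8 + 1.8555e+8*I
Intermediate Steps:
K(N) = N^(3/2)
(-30177 - 46020)*(K(-181) + 6576) = (-30177 - 46020)*((-181)^(3/2) + 6576) = -76197*(-181*I*√181 + 6576) = -76197*(6576 - 181*I*√181) = -501071472 + 13791657*I*√181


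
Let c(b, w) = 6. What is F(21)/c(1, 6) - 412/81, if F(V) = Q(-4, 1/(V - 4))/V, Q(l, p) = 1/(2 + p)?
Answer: -201727/39690 ≈ -5.0826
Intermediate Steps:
F(V) = 1/(V*(2 + 1/(-4 + V))) (F(V) = 1/((2 + 1/(V - 4))*V) = 1/((2 + 1/(-4 + V))*V) = 1/(V*(2 + 1/(-4 + V))))
F(21)/c(1, 6) - 412/81 = ((-4 + 21)/(21*(-7 + 2*21)))/6 - 412/81 = ((1/21)*17/(-7 + 42))*(⅙) - 412*1/81 = ((1/21)*17/35)*(⅙) - 412/81 = ((1/21)*(1/35)*17)*(⅙) - 412/81 = (17/735)*(⅙) - 412/81 = 17/4410 - 412/81 = -201727/39690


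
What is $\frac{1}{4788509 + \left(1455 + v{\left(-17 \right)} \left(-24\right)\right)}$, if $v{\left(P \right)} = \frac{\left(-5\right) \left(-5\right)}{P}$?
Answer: $\frac{17}{81429988} \approx 2.0877 \cdot 10^{-7}$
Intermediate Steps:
$v{\left(P \right)} = \frac{25}{P}$
$\frac{1}{4788509 + \left(1455 + v{\left(-17 \right)} \left(-24\right)\right)} = \frac{1}{4788509 + \left(1455 + \frac{25}{-17} \left(-24\right)\right)} = \frac{1}{4788509 + \left(1455 + 25 \left(- \frac{1}{17}\right) \left(-24\right)\right)} = \frac{1}{4788509 + \left(1455 - - \frac{600}{17}\right)} = \frac{1}{4788509 + \left(1455 + \frac{600}{17}\right)} = \frac{1}{4788509 + \frac{25335}{17}} = \frac{1}{\frac{81429988}{17}} = \frac{17}{81429988}$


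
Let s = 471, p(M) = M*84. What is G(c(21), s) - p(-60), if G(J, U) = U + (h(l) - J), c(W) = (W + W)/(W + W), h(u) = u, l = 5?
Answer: 5515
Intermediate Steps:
p(M) = 84*M
c(W) = 1 (c(W) = (2*W)/((2*W)) = (2*W)*(1/(2*W)) = 1)
G(J, U) = 5 + U - J (G(J, U) = U + (5 - J) = 5 + U - J)
G(c(21), s) - p(-60) = (5 + 471 - 1*1) - 84*(-60) = (5 + 471 - 1) - 1*(-5040) = 475 + 5040 = 5515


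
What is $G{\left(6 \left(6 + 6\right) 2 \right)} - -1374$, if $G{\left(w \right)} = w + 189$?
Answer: $1707$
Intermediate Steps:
$G{\left(w \right)} = 189 + w$
$G{\left(6 \left(6 + 6\right) 2 \right)} - -1374 = \left(189 + 6 \left(6 + 6\right) 2\right) - -1374 = \left(189 + 6 \cdot 12 \cdot 2\right) + 1374 = \left(189 + 72 \cdot 2\right) + 1374 = \left(189 + 144\right) + 1374 = 333 + 1374 = 1707$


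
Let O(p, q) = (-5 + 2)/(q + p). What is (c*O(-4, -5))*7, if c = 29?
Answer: 203/3 ≈ 67.667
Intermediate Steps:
O(p, q) = -3/(p + q)
(c*O(-4, -5))*7 = (29*(-3/(-4 - 5)))*7 = (29*(-3/(-9)))*7 = (29*(-3*(-⅑)))*7 = (29*(⅓))*7 = (29/3)*7 = 203/3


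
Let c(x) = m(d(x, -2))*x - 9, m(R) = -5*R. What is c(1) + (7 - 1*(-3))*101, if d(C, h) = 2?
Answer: 991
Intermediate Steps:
c(x) = -9 - 10*x (c(x) = (-5*2)*x - 9 = -10*x - 9 = -9 - 10*x)
c(1) + (7 - 1*(-3))*101 = (-9 - 10*1) + (7 - 1*(-3))*101 = (-9 - 10) + (7 + 3)*101 = -19 + 10*101 = -19 + 1010 = 991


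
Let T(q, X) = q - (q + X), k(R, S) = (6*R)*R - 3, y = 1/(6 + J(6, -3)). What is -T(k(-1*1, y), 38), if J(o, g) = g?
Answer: 38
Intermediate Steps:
y = 1/3 (y = 1/(6 - 3) = 1/3 ≈ 0.33333)
k(R, S) = -3 + 6*R**2 (k(R, S) = 6*R**2 - 3 = -3 + 6*R**2)
T(q, X) = -X (T(q, X) = q - (X + q) = q + (-X - q) = -X)
-T(k(-1*1, y), 38) = -(-1)*38 = -1*(-38) = 38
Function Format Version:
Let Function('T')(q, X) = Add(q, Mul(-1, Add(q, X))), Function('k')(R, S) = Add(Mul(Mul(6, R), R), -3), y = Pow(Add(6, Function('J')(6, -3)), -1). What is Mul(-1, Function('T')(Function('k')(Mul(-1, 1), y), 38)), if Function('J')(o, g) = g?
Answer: 38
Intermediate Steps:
y = Rational(1, 3) (y = Pow(Add(6, -3), -1) = Pow(3, -1) = Rational(1, 3) ≈ 0.33333)
Function('k')(R, S) = Add(-3, Mul(6, Pow(R, 2))) (Function('k')(R, S) = Add(Mul(6, Pow(R, 2)), -3) = Add(-3, Mul(6, Pow(R, 2))))
Function('T')(q, X) = Mul(-1, X) (Function('T')(q, X) = Add(q, Mul(-1, Add(X, q))) = Add(q, Add(Mul(-1, X), Mul(-1, q))) = Mul(-1, X))
Mul(-1, Function('T')(Function('k')(Mul(-1, 1), y), 38)) = Mul(-1, Mul(-1, 38)) = Mul(-1, -38) = 38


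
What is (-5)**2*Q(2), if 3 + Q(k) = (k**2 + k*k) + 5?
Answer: 250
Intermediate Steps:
Q(k) = 2 + 2*k**2 (Q(k) = -3 + ((k**2 + k*k) + 5) = -3 + ((k**2 + k**2) + 5) = -3 + (2*k**2 + 5) = -3 + (5 + 2*k**2) = 2 + 2*k**2)
(-5)**2*Q(2) = (-5)**2*(2 + 2*2**2) = 25*(2 + 2*4) = 25*(2 + 8) = 25*10 = 250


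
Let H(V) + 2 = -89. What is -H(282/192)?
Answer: 91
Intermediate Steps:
H(V) = -91 (H(V) = -2 - 89 = -91)
-H(282/192) = -1*(-91) = 91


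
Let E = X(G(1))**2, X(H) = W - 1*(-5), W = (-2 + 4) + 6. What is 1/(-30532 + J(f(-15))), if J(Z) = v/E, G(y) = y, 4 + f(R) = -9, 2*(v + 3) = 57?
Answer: -338/10319765 ≈ -3.2753e-5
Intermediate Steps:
v = 51/2 (v = -3 + (1/2)*57 = -3 + 57/2 = 51/2 ≈ 25.500)
f(R) = -13 (f(R) = -4 - 9 = -13)
W = 8 (W = 2 + 6 = 8)
X(H) = 13 (X(H) = 8 - 1*(-5) = 8 + 5 = 13)
E = 169 (E = 13**2 = 169)
J(Z) = 51/338 (J(Z) = (51/2)/169 = (51/2)*(1/169) = 51/338)
1/(-30532 + J(f(-15))) = 1/(-30532 + 51/338) = 1/(-10319765/338) = -338/10319765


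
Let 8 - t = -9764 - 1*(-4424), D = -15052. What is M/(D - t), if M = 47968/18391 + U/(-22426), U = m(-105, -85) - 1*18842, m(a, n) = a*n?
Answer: -83874261/560913729760 ≈ -0.00014953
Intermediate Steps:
t = 5348 (t = 8 - (-9764 - 1*(-4424)) = 8 - (-9764 + 4424) = 8 - 1*(-5340) = 8 + 5340 = 5348)
U = -9917 (U = -105*(-85) - 1*18842 = 8925 - 18842 = -9917)
M = 1258113915/412436566 (M = 47968/18391 - 9917/(-22426) = 47968*(1/18391) - 9917*(-1/22426) = 47968/18391 + 9917/22426 = 1258113915/412436566 ≈ 3.0504)
M/(D - t) = 1258113915/(412436566*(-15052 - 1*5348)) = 1258113915/(412436566*(-15052 - 5348)) = (1258113915/412436566)/(-20400) = (1258113915/412436566)*(-1/20400) = -83874261/560913729760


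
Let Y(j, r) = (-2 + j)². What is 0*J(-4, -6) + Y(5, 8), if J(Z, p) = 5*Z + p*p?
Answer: 9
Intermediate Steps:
J(Z, p) = p² + 5*Z (J(Z, p) = 5*Z + p² = p² + 5*Z)
0*J(-4, -6) + Y(5, 8) = 0*((-6)² + 5*(-4)) + (-2 + 5)² = 0*(36 - 20) + 3² = 0*16 + 9 = 0 + 9 = 9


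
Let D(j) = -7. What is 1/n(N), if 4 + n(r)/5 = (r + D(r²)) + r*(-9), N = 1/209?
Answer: -209/11535 ≈ -0.018119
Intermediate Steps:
N = 1/209 ≈ 0.0047847
n(r) = -55 - 40*r (n(r) = -20 + 5*((r - 7) + r*(-9)) = -20 + 5*((-7 + r) - 9*r) = -20 + 5*(-7 - 8*r) = -20 + (-35 - 40*r) = -55 - 40*r)
1/n(N) = 1/(-55 - 40*1/209) = 1/(-55 - 40/209) = 1/(-11535/209) = -209/11535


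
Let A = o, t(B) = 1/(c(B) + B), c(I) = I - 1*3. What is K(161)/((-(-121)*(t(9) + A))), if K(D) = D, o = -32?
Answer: -2415/57959 ≈ -0.041667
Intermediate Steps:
c(I) = -3 + I (c(I) = I - 3 = -3 + I)
t(B) = 1/(-3 + 2*B) (t(B) = 1/((-3 + B) + B) = 1/(-3 + 2*B))
A = -32
K(161)/((-(-121)*(t(9) + A))) = 161/((-(-121)*(1/(-3 + 2*9) - 32))) = 161/((-(-121)*(1/(-3 + 18) - 32))) = 161/((-(-121)*(1/15 - 32))) = 161/((-(-121)*(-479)/15)) = 161/((-1*57959/15)) = 161/(-57959/15) = 161*(-15/57959) = -2415/57959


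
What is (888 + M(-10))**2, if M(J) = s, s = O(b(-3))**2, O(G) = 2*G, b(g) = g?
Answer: 853776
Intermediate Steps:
s = 36 (s = (2*(-3))**2 = (-6)**2 = 36)
M(J) = 36
(888 + M(-10))**2 = (888 + 36)**2 = 924**2 = 853776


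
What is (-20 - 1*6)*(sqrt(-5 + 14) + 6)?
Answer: -234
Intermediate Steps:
(-20 - 1*6)*(sqrt(-5 + 14) + 6) = (-20 - 6)*(sqrt(9) + 6) = -26*(3 + 6) = -26*9 = -234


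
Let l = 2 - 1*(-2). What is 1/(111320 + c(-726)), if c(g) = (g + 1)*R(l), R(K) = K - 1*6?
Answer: 1/112770 ≈ 8.8676e-6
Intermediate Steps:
l = 4 (l = 2 + 2 = 4)
R(K) = -6 + K (R(K) = K - 6 = -6 + K)
c(g) = -2 - 2*g (c(g) = (g + 1)*(-6 + 4) = (1 + g)*(-2) = -2 - 2*g)
1/(111320 + c(-726)) = 1/(111320 + (-2 - 2*(-726))) = 1/(111320 + (-2 + 1452)) = 1/(111320 + 1450) = 1/112770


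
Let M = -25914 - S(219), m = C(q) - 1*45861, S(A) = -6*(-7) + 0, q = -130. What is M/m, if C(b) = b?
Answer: 25956/45991 ≈ 0.56437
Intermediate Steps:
S(A) = 42 (S(A) = 42 + 0 = 42)
m = -45991 (m = -130 - 1*45861 = -130 - 45861 = -45991)
M = -25956 (M = -25914 - 1*42 = -25914 - 42 = -25956)
M/m = -25956/(-45991) = -25956*(-1/45991) = 25956/45991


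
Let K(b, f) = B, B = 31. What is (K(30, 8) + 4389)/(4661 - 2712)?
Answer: 4420/1949 ≈ 2.2678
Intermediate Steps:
K(b, f) = 31
(K(30, 8) + 4389)/(4661 - 2712) = (31 + 4389)/(4661 - 2712) = 4420/1949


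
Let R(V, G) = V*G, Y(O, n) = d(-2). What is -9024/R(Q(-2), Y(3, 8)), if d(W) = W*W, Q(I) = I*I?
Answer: -564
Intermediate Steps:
Q(I) = I²
d(W) = W²
Y(O, n) = 4 (Y(O, n) = (-2)² = 4)
R(V, G) = G*V
-9024/R(Q(-2), Y(3, 8)) = -9024/(4*(-2)²) = -9024/(4*4) = -9024/16 = -9024*1/16 = -564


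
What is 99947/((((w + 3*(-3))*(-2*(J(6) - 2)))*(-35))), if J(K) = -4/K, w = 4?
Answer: 299841/2800 ≈ 107.09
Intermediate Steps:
99947/((((w + 3*(-3))*(-2*(J(6) - 2)))*(-35))) = 99947/((((4 + 3*(-3))*(-2*(-4/6 - 2)))*(-35))) = 99947/((((4 - 9)*(-2*(-4*⅙ - 2)))*(-35))) = 99947/((-(-10)*(-⅔ - 2)*(-35))) = 99947/((-(-10)*(-8)/3*(-35))) = 99947/((-5*16/3*(-35))) = 99947/((-80/3*(-35))) = 99947/(2800/3) = 99947*(3/2800) = 299841/2800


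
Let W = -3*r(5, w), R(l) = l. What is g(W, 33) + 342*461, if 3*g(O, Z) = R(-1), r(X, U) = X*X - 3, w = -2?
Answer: 472985/3 ≈ 1.5766e+5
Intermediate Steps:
r(X, U) = -3 + X² (r(X, U) = X² - 3 = -3 + X²)
W = -66 (W = -3*(-3 + 5²) = -3*(-3 + 25) = -3*22 = -66)
g(O, Z) = -⅓ (g(O, Z) = (⅓)*(-1) = -⅓)
g(W, 33) + 342*461 = -⅓ + 342*461 = -⅓ + 157662 = 472985/3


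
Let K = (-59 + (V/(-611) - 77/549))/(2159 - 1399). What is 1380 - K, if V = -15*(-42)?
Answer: 175914303509/127466820 ≈ 1380.1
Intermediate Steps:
V = 630
K = -10091909/127466820 (K = (-59 + (630/(-611) - 77/549))/(2159 - 1399) = (-59 + (630*(-1/611) - 77*1/549))/760 = (-59 + (-630/611 - 77/549))*(1/760) = (-59 - 392917/335439)*(1/760) = -20183818/335439*1/760 = -10091909/127466820 ≈ -0.079173)
1380 - K = 1380 - 1*(-10091909/127466820) = 1380 + 10091909/127466820 = 175914303509/127466820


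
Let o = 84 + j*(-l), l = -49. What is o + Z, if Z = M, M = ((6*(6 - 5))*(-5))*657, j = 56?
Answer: -16882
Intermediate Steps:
M = -19710 (M = ((6*1)*(-5))*657 = (6*(-5))*657 = -30*657 = -19710)
Z = -19710
o = 2828 (o = 84 + 56*(-1*(-49)) = 84 + 56*49 = 84 + 2744 = 2828)
o + Z = 2828 - 19710 = -16882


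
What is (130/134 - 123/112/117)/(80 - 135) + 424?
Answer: 6824456747/16096080 ≈ 423.98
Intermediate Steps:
(130/134 - 123/112/117)/(80 - 135) + 424 = (130*(1/134) - 123*1/112*(1/117))/(-55) + 424 = -(65/67 - 123/112*1/117)/55 + 424 = -(65/67 - 41/4368)/55 + 424 = -1/55*281173/292656 + 424 = -281173/16096080 + 424 = 6824456747/16096080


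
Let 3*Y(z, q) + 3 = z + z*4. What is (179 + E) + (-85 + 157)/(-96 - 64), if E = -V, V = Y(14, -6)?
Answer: 9373/60 ≈ 156.22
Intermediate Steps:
Y(z, q) = -1 + 5*z/3 (Y(z, q) = -1 + (z + z*4)/3 = -1 + (z + 4*z)/3 = -1 + (5*z)/3 = -1 + 5*z/3)
V = 67/3 (V = -1 + (5/3)*14 = -1 + 70/3 = 67/3 ≈ 22.333)
E = -67/3 (E = -1*67/3 = -67/3 ≈ -22.333)
(179 + E) + (-85 + 157)/(-96 - 64) = (179 - 67/3) + (-85 + 157)/(-96 - 64) = 470/3 + 72/(-160) = 470/3 + 72*(-1/160) = 470/3 - 9/20 = 9373/60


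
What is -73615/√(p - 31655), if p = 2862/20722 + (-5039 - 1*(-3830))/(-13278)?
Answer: 73615*I*√66567974149539535426/1451617706741 ≈ 413.76*I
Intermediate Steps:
p = 10509089/45857786 (p = 2862*(1/20722) + (-5039 + 3830)*(-1/13278) = 1431/10361 - 1209*(-1/13278) = 1431/10361 + 403/4426 = 10509089/45857786 ≈ 0.22917)
-73615/√(p - 31655) = -73615/√(10509089/45857786 - 31655) = -73615*(-I*√66567974149539535426/1451617706741) = -(-73615)*I*√66567974149539535426/1451617706741 = 73615*I*√66567974149539535426/1451617706741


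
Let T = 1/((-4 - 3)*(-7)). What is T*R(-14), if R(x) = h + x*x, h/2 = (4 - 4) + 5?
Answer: 206/49 ≈ 4.2041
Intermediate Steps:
h = 10 (h = 2*((4 - 4) + 5) = 2*(0 + 5) = 2*5 = 10)
T = 1/49 (T = 1/(-7*(-7)) = 1/49 ≈ 0.020408)
R(x) = 10 + x² (R(x) = 10 + x*x = 10 + x²)
T*R(-14) = (10 + (-14)²)/49 = (10 + 196)/49 = (1/49)*206 = 206/49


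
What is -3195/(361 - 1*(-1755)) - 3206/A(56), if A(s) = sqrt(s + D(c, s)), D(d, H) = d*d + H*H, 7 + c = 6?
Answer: -3195/2116 - 3206*sqrt(3193)/3193 ≈ -58.247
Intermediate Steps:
c = -1 (c = -7 + 6 = -1)
D(d, H) = H**2 + d**2 (D(d, H) = d**2 + H**2 = H**2 + d**2)
A(s) = sqrt(1 + s + s**2) (A(s) = sqrt(s + (s**2 + (-1)**2)) = sqrt(s + (s**2 + 1)) = sqrt(s + (1 + s**2)) = sqrt(1 + s + s**2))
-3195/(361 - 1*(-1755)) - 3206/A(56) = -3195/(361 - 1*(-1755)) - 3206/sqrt(1 + 56 + 56**2) = -3195/(361 + 1755) - 3206/sqrt(1 + 56 + 3136) = -3195/2116 - 3206*sqrt(3193)/3193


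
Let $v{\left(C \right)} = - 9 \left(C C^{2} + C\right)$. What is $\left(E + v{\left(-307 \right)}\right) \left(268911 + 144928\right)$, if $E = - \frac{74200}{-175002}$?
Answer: $\frac{9429891088439849150}{87501} \approx 1.0777 \cdot 10^{14}$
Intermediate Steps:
$v{\left(C \right)} = - 9 C - 9 C^{3}$ ($v{\left(C \right)} = - 9 \left(C^{3} + C\right) = - 9 \left(C + C^{3}\right) = - 9 C - 9 C^{3}$)
$E = \frac{37100}{87501}$ ($E = \left(-74200\right) \left(- \frac{1}{175002}\right) = \frac{37100}{87501} \approx 0.424$)
$\left(E + v{\left(-307 \right)}\right) \left(268911 + 144928\right) = \left(\frac{37100}{87501} - - 2763 \left(1 + \left(-307\right)^{2}\right)\right) \left(268911 + 144928\right) = \left(\frac{37100}{87501} - - 2763 \left(1 + 94249\right)\right) 413839 = \left(\frac{37100}{87501} - \left(-2763\right) 94250\right) 413839 = \left(\frac{37100}{87501} + 260412750\right) 413839 = \frac{22786376074850}{87501} \cdot 413839 = \frac{9429891088439849150}{87501}$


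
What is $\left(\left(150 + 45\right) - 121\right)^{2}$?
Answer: $5476$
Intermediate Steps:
$\left(\left(150 + 45\right) - 121\right)^{2} = \left(195 - 121\right)^{2} = 74^{2} = 5476$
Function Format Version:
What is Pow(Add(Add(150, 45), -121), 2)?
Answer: 5476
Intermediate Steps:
Pow(Add(Add(150, 45), -121), 2) = Pow(Add(195, -121), 2) = Pow(74, 2) = 5476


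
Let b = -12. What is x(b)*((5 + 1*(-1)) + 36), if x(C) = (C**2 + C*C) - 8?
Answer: 11200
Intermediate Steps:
x(C) = -8 + 2*C**2 (x(C) = (C**2 + C**2) - 8 = 2*C**2 - 8 = -8 + 2*C**2)
x(b)*((5 + 1*(-1)) + 36) = (-8 + 2*(-12)**2)*((5 + 1*(-1)) + 36) = (-8 + 2*144)*((5 - 1) + 36) = (-8 + 288)*(4 + 36) = 280*40 = 11200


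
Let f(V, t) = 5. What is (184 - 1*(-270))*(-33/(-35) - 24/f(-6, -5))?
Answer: -12258/7 ≈ -1751.1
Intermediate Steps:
(184 - 1*(-270))*(-33/(-35) - 24/f(-6, -5)) = (184 - 1*(-270))*(-33/(-35) - 24/5) = (184 + 270)*(-33*(-1/35) - 24*⅕) = 454*(33/35 - 24/5) = 454*(-27/7) = -12258/7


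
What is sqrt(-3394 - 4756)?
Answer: 5*I*sqrt(326) ≈ 90.277*I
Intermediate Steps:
sqrt(-3394 - 4756) = sqrt(-8150) = 5*I*sqrt(326)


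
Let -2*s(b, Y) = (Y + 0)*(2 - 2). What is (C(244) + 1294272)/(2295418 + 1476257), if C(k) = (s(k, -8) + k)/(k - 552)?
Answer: 99658883/290418975 ≈ 0.34316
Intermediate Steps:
s(b, Y) = 0 (s(b, Y) = -(Y + 0)*(2 - 2)/2 = -Y*0/2 = -½*0 = 0)
C(k) = k/(-552 + k) (C(k) = (0 + k)/(k - 552) = k/(-552 + k))
(C(244) + 1294272)/(2295418 + 1476257) = (244/(-552 + 244) + 1294272)/(2295418 + 1476257) = (244/(-308) + 1294272)/3771675 = (244*(-1/308) + 1294272)*(1/3771675) = (-61/77 + 1294272)*(1/3771675) = (99658883/77)*(1/3771675) = 99658883/290418975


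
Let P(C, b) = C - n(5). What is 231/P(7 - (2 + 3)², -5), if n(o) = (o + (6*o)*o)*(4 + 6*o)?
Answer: -231/5288 ≈ -0.043684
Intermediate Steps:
n(o) = (4 + 6*o)*(o + 6*o²) (n(o) = (o + 6*o²)*(4 + 6*o) = (4 + 6*o)*(o + 6*o²))
P(C, b) = -5270 + C (P(C, b) = C - 2*5*(2 + 15*5 + 18*5²) = C - 2*5*(2 + 75 + 18*25) = C - 2*5*(2 + 75 + 450) = C - 2*5*527 = C - 1*5270 = C - 5270 = -5270 + C)
231/P(7 - (2 + 3)², -5) = 231/(-5270 + (7 - (2 + 3)²)) = 231/(-5270 + (7 - 1*5²)) = 231/(-5270 + (7 - 1*25)) = 231/(-5270 + (7 - 25)) = 231/(-5270 - 18) = 231/(-5288) = 231*(-1/5288) = -231/5288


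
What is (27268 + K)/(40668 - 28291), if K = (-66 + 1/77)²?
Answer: 187488533/73383233 ≈ 2.5549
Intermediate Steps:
K = 25816561/5929 (K = (-66 + 1/77)² = (-5081/77)² = 25816561/5929 ≈ 4354.3)
(27268 + K)/(40668 - 28291) = (27268 + 25816561/5929)/(40668 - 28291) = (187488533/5929)/12377 = (187488533/5929)*(1/12377) = 187488533/73383233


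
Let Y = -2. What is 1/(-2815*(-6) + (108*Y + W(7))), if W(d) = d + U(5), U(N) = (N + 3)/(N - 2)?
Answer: 3/50051 ≈ 5.9939e-5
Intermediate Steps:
U(N) = (3 + N)/(-2 + N)
W(d) = 8/3 + d (W(d) = d + (3 + 5)/(-2 + 5) = d + 8/3 = 8/3 + d)
1/(-2815*(-6) + (108*Y + W(7))) = 1/(-2815*(-6) + (108*(-2) + (8/3 + 7))) = 1/(16890 + (-216 + 29/3)) = 1/(16890 - 619/3) = 1/(50051/3) = 3/50051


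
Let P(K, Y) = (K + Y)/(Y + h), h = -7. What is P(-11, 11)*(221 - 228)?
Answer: 0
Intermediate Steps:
P(K, Y) = (K + Y)/(-7 + Y) (P(K, Y) = (K + Y)/(Y - 7) = (K + Y)/(-7 + Y))
P(-11, 11)*(221 - 228) = ((-11 + 11)/(-7 + 11))*(221 - 228) = (0/4)*(-7) = ((¼)*0)*(-7) = 0*(-7) = 0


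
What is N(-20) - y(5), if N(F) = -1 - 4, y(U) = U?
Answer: -10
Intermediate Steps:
N(F) = -5
N(-20) - y(5) = -5 - 1*5 = -5 - 5 = -10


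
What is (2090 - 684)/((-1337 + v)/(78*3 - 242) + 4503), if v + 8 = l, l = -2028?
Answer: 11248/39397 ≈ 0.28550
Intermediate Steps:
v = -2036 (v = -8 - 2028 = -2036)
(2090 - 684)/((-1337 + v)/(78*3 - 242) + 4503) = (2090 - 684)/((-1337 - 2036)/(78*3 - 242) + 4503) = 1406/(-3373/(234 - 242) + 4503) = 1406/(-3373/(-8) + 4503) = 1406/(-3373*(-⅛) + 4503) = 1406/(3373/8 + 4503) = 1406/(39397/8) = 1406*(8/39397) = 11248/39397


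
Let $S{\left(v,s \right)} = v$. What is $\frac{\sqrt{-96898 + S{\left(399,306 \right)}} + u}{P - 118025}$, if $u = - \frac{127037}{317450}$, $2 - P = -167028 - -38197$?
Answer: $- \frac{127037}{3430999600} + \frac{13 i \sqrt{571}}{10808} \approx -3.7026 \cdot 10^{-5} + 0.028742 i$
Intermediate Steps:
$P = 128833$ ($P = 2 - \left(-167028 - -38197\right) = 2 - \left(-167028 + 38197\right) = 2 - -128831 = 2 + 128831 = 128833$)
$u = - \frac{127037}{317450}$ ($u = \left(-127037\right) \frac{1}{317450} = - \frac{127037}{317450} \approx -0.40018$)
$\frac{\sqrt{-96898 + S{\left(399,306 \right)}} + u}{P - 118025} = \frac{\sqrt{-96898 + 399} - \frac{127037}{317450}}{128833 - 118025} = \frac{\sqrt{-96499} - \frac{127037}{317450}}{10808} = \left(13 i \sqrt{571} - \frac{127037}{317450}\right) \frac{1}{10808} = \left(- \frac{127037}{317450} + 13 i \sqrt{571}\right) \frac{1}{10808} = - \frac{127037}{3430999600} + \frac{13 i \sqrt{571}}{10808}$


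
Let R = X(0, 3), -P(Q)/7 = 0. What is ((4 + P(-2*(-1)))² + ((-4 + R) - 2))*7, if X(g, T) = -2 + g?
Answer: 56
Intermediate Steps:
P(Q) = 0 (P(Q) = -7*0 = 0)
R = -2 (R = -2 + 0 = -2)
((4 + P(-2*(-1)))² + ((-4 + R) - 2))*7 = ((4 + 0)² + ((-4 - 2) - 2))*7 = (4² + (-6 - 2))*7 = (16 - 8)*7 = 8*7 = 56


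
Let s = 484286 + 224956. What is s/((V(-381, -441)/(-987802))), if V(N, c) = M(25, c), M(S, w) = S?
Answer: -700590666084/25 ≈ -2.8024e+10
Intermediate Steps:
V(N, c) = 25
s = 709242
s/((V(-381, -441)/(-987802))) = 709242/((25/(-987802))) = 709242/((25*(-1/987802))) = 709242/(-25/987802) = 709242*(-987802/25) = -700590666084/25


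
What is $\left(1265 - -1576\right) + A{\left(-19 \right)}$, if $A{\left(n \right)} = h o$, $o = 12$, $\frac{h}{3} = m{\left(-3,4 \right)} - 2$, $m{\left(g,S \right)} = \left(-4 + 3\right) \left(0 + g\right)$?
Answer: $2877$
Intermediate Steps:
$m{\left(g,S \right)} = - g$
$h = 3$ ($h = 3 \left(\left(-1\right) \left(-3\right) - 2\right) = 3 \left(3 - 2\right) = 3 \cdot 1 = 3$)
$A{\left(n \right)} = 36$ ($A{\left(n \right)} = 3 \cdot 12 = 36$)
$\left(1265 - -1576\right) + A{\left(-19 \right)} = \left(1265 - -1576\right) + 36 = \left(1265 + 1576\right) + 36 = 2841 + 36 = 2877$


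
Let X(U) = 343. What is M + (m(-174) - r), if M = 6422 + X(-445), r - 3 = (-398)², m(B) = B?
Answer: -151816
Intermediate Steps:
r = 158407 (r = 3 + (-398)² = 3 + 158404 = 158407)
M = 6765 (M = 6422 + 343 = 6765)
M + (m(-174) - r) = 6765 + (-174 - 1*158407) = 6765 + (-174 - 158407) = 6765 - 158581 = -151816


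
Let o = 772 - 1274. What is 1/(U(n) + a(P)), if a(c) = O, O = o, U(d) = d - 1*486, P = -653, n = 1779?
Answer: 1/791 ≈ 0.0012642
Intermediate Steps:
U(d) = -486 + d (U(d) = d - 486 = -486 + d)
o = -502
O = -502
a(c) = -502
1/(U(n) + a(P)) = 1/((-486 + 1779) - 502) = 1/(1293 - 502) = 1/791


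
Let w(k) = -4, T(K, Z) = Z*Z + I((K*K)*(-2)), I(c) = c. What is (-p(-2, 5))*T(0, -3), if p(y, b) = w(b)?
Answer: 36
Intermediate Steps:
T(K, Z) = Z² - 2*K² (T(K, Z) = Z*Z + (K*K)*(-2) = Z² + K²*(-2) = Z² - 2*K²)
p(y, b) = -4
(-p(-2, 5))*T(0, -3) = (-1*(-4))*((-3)² - 2*0²) = 4*(9 - 2*0) = 4*(9 + 0) = 4*9 = 36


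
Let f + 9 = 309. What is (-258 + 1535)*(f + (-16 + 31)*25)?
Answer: 861975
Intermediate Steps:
f = 300 (f = -9 + 309 = 300)
(-258 + 1535)*(f + (-16 + 31)*25) = (-258 + 1535)*(300 + (-16 + 31)*25) = 1277*(300 + 15*25) = 1277*(300 + 375) = 1277*675 = 861975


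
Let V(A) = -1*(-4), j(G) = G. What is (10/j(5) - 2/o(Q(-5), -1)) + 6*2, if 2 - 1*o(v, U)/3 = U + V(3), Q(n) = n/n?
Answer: 44/3 ≈ 14.667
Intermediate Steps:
V(A) = 4
Q(n) = 1
o(v, U) = -6 - 3*U (o(v, U) = 6 - 3*(U + 4) = 6 - 3*(4 + U) = 6 + (-12 - 3*U) = -6 - 3*U)
(10/j(5) - 2/o(Q(-5), -1)) + 6*2 = (10/5 - 2/(-6 - 3*(-1))) + 6*2 = (10*(⅕) - 2/(-6 + 3)) + 12 = (2 - 2/(-3)) + 12 = (2 - 2*(-⅓)) + 12 = (2 + ⅔) + 12 = 8/3 + 12 = 44/3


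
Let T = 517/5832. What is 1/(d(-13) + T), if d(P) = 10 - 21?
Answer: -5832/63635 ≈ -0.091648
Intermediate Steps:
T = 517/5832 (T = 517*(1/5832) = 517/5832 ≈ 0.088649)
d(P) = -11
1/(d(-13) + T) = 1/(-11 + 517/5832) = 1/(-63635/5832) = -5832/63635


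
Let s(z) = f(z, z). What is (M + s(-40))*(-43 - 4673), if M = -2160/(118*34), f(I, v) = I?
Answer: 191752560/1003 ≈ 1.9118e+5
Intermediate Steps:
M = -540/1003 (M = -2160/4012 = -2160*1/4012 = -540/1003 ≈ -0.53838)
s(z) = z
(M + s(-40))*(-43 - 4673) = (-540/1003 - 40)*(-43 - 4673) = -40660/1003*(-4716) = 191752560/1003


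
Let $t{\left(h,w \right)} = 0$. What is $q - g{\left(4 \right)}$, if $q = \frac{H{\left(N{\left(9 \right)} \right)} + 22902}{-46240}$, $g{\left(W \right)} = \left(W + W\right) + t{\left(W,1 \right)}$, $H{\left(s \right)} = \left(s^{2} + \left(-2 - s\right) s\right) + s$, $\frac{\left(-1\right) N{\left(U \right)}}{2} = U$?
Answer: $- \frac{9821}{1156} \approx -8.4957$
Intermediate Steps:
$N{\left(U \right)} = - 2 U$
$H{\left(s \right)} = s + s^{2} + s \left(-2 - s\right)$ ($H{\left(s \right)} = \left(s^{2} + s \left(-2 - s\right)\right) + s = s + s^{2} + s \left(-2 - s\right)$)
$g{\left(W \right)} = 2 W$ ($g{\left(W \right)} = \left(W + W\right) + 0 = 2 W + 0 = 2 W$)
$q = - \frac{573}{1156}$ ($q = \frac{- \left(-2\right) 9 + 22902}{-46240} = \left(\left(-1\right) \left(-18\right) + 22902\right) \left(- \frac{1}{46240}\right) = \left(18 + 22902\right) \left(- \frac{1}{46240}\right) = 22920 \left(- \frac{1}{46240}\right) = - \frac{573}{1156} \approx -0.49567$)
$q - g{\left(4 \right)} = - \frac{573}{1156} - 2 \cdot 4 = - \frac{573}{1156} - 8 = - \frac{9821}{1156}$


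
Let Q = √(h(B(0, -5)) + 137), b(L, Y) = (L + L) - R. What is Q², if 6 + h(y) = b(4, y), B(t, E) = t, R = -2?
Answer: 141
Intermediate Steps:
b(L, Y) = 2 + 2*L (b(L, Y) = (L + L) - 1*(-2) = 2*L + 2 = 2 + 2*L)
h(y) = 4 (h(y) = -6 + (2 + 2*4) = -6 + (2 + 8) = -6 + 10 = 4)
Q = √141 (Q = √(4 + 137) = √141 ≈ 11.874)
Q² = (√141)² = 141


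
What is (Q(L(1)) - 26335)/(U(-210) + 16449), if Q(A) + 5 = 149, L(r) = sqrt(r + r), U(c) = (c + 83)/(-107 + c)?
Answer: -8302547/5214460 ≈ -1.5922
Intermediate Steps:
U(c) = (83 + c)/(-107 + c)
L(r) = sqrt(2)*sqrt(r) (L(r) = sqrt(2*r) = sqrt(2)*sqrt(r))
Q(A) = 144 (Q(A) = -5 + 149 = 144)
(Q(L(1)) - 26335)/(U(-210) + 16449) = (144 - 26335)/((83 - 210)/(-107 - 210) + 16449) = -26191/(-127/(-317) + 16449) = -26191/(-1/317*(-127) + 16449) = -26191/(127/317 + 16449) = -26191/5214460/317 = -26191*317/5214460 = -8302547/5214460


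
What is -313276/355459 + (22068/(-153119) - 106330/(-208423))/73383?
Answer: -733660024843098952342/832452964037689544589 ≈ -0.88132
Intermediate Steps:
-313276/355459 + (22068/(-153119) - 106330/(-208423))/73383 = -313276*1/355459 + (22068*(-1/153119) - 106330*(-1/208423))*(1/73383) = -313276/355459 + (-22068/153119 + 106330/208423)*(1/73383) = -313276/355459 + (11681664506/31913521337)*(1/73383) = -313276/355459 + 11681664506/2341909936273071 = -733660024843098952342/832452964037689544589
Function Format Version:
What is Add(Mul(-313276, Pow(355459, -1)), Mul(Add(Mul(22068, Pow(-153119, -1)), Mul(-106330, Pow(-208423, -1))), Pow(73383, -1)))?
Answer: Rational(-733660024843098952342, 832452964037689544589) ≈ -0.88132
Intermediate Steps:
Add(Mul(-313276, Pow(355459, -1)), Mul(Add(Mul(22068, Pow(-153119, -1)), Mul(-106330, Pow(-208423, -1))), Pow(73383, -1))) = Add(Mul(-313276, Rational(1, 355459)), Mul(Add(Mul(22068, Rational(-1, 153119)), Mul(-106330, Rational(-1, 208423))), Rational(1, 73383))) = Add(Rational(-313276, 355459), Mul(Add(Rational(-22068, 153119), Rational(106330, 208423)), Rational(1, 73383))) = Add(Rational(-313276, 355459), Mul(Rational(11681664506, 31913521337), Rational(1, 73383))) = Add(Rational(-313276, 355459), Rational(11681664506, 2341909936273071)) = Rational(-733660024843098952342, 832452964037689544589)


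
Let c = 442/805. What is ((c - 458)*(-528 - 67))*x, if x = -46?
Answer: -12520432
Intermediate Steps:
c = 442/805 (c = 442*(1/805) = 442/805 ≈ 0.54907)
((c - 458)*(-528 - 67))*x = ((442/805 - 458)*(-528 - 67))*(-46) = -368248/805*(-595)*(-46) = (6260216/23)*(-46) = -12520432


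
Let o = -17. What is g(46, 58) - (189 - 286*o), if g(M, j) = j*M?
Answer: -2383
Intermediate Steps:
g(M, j) = M*j
g(46, 58) - (189 - 286*o) = 46*58 - (189 - 286*(-17)) = 2668 - (189 + 4862) = 2668 - 1*5051 = 2668 - 5051 = -2383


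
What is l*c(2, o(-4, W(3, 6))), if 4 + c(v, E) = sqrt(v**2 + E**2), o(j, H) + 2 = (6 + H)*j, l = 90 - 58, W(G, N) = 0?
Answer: -128 + 64*sqrt(170) ≈ 706.46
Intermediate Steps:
l = 32
o(j, H) = -2 + j*(6 + H) (o(j, H) = -2 + (6 + H)*j = -2 + j*(6 + H))
c(v, E) = -4 + sqrt(E**2 + v**2) (c(v, E) = -4 + sqrt(v**2 + E**2) = -4 + sqrt(E**2 + v**2))
l*c(2, o(-4, W(3, 6))) = 32*(-4 + sqrt((-2 + 6*(-4) + 0*(-4))**2 + 2**2)) = 32*(-4 + sqrt((-2 - 24 + 0)**2 + 4)) = 32*(-4 + sqrt((-26)**2 + 4)) = 32*(-4 + sqrt(676 + 4)) = 32*(-4 + sqrt(680)) = 32*(-4 + 2*sqrt(170)) = -128 + 64*sqrt(170)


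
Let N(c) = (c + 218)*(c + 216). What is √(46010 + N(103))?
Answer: √148409 ≈ 385.24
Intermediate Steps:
N(c) = (216 + c)*(218 + c) (N(c) = (218 + c)*(216 + c) = (216 + c)*(218 + c))
√(46010 + N(103)) = √(46010 + (47088 + 103² + 434*103)) = √(46010 + (47088 + 10609 + 44702)) = √(46010 + 102399) = √148409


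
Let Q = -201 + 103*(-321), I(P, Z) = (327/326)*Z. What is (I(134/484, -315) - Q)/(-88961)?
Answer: -631827/1705958 ≈ -0.37037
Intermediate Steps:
I(P, Z) = 327*Z/326 (I(P, Z) = (327*(1/326))*Z = 327*Z/326)
Q = -33264 (Q = -201 - 33063 = -33264)
(I(134/484, -315) - Q)/(-88961) = ((327/326)*(-315) - 1*(-33264))/(-88961) = (-103005/326 + 33264)*(-1/88961) = (10741059/326)*(-1/88961) = -631827/1705958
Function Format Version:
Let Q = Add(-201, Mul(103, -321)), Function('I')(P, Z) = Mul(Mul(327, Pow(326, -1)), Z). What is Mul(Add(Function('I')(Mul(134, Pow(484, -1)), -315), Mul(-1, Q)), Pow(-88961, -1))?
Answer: Rational(-631827, 1705958) ≈ -0.37037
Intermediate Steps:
Function('I')(P, Z) = Mul(Rational(327, 326), Z) (Function('I')(P, Z) = Mul(Mul(327, Rational(1, 326)), Z) = Mul(Rational(327, 326), Z))
Q = -33264 (Q = Add(-201, -33063) = -33264)
Mul(Add(Function('I')(Mul(134, Pow(484, -1)), -315), Mul(-1, Q)), Pow(-88961, -1)) = Mul(Add(Mul(Rational(327, 326), -315), Mul(-1, -33264)), Pow(-88961, -1)) = Mul(Add(Rational(-103005, 326), 33264), Rational(-1, 88961)) = Mul(Rational(10741059, 326), Rational(-1, 88961)) = Rational(-631827, 1705958)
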